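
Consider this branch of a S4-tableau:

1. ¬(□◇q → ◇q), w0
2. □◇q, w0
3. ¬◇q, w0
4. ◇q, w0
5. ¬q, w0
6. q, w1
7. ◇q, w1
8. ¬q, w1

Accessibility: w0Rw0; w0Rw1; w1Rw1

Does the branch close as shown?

Both q and ¬q appear at w1.

Closed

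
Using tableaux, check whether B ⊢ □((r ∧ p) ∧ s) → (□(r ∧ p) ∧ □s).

Valid in B

Tableau for the negation ¬(□((r ∧ p) ∧ s) → (□(r ∧ p) ∧ □s)):
1. ¬(□((r ∧ p) ∧ s) → (□(r ∧ p) ∧ □s)), u
2. □((r ∧ p) ∧ s), u
3. ¬(□(r ∧ p) ∧ □s), u
4. (r ∧ p) ∧ s, u
5. r ∧ p, u
6. s, u
7. r, u
8. p, u
9. ¬□(r ∧ p), u
10. ¬(r ∧ p), v
11. (r ∧ p) ∧ s, v
12. r ∧ p, v
13. s, v
14. r, v
15. p, v
16. ¬p, v
Accessibility: uRu, uRv, vRu, vRv
Branch closes: p and ¬p both at v.
All branches of the negation close; one closing branch shown above.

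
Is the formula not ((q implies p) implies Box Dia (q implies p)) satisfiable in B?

Unsatisfiable (every branch closes)

1. not ((q implies p) implies Box Dia (q implies p)), u
2. q implies p, u
3. not Box Dia (q implies p), u
4. p, u
5. not Dia (q implies p), v
6. not (q implies p), u
7. q, u
8. not p, u
Accessibility: uRu, uRv, vRu, vRv
Branch closes: p and not p both at u.
All branches of the tableau close; one closing branch shown above.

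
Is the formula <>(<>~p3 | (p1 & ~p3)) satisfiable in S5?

Satisfiable

1. <>(<>~p3 | (p1 & ~p3)), 0
2. <>~p3 | (p1 & ~p3), 1
3. p1 & ~p3, 1
4. p1, 1
5. ~p3, 1
Accessibility: 0R0, 0R1, 1R0, 1R1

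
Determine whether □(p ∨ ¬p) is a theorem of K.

Tableau for the negation ¬□(p ∨ ¬p):
1. ¬□(p ∨ ¬p), u
2. ¬(p ∨ ¬p), v   [¬□-rule on 1: fresh world v, uRv]
3. ¬p, v   [¬∨-rule on 2]
4. p, v   [¬∨-rule on 2]
Accessibility: uRv
Branch closes: p and ¬p both at v.
Every branch of the negation's tableau closes; the branch above is one of them.

Valid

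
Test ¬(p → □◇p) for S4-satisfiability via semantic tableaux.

1. ¬(p → □◇p), u
2. p, u
3. ¬□◇p, u
4. ¬◇p, v
5. ¬p, v
Accessibility: uRu, uRv, vRv

Satisfiable (open branch found)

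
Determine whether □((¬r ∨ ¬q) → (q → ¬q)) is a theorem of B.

Not valid

Tableau for the negation ¬□((¬r ∨ ¬q) → (q → ¬q)):
1. ¬□((¬r ∨ ¬q) → (q → ¬q)), w0
2. ¬((¬r ∨ ¬q) → (q → ¬q)), w1   [¬□-rule on 1: fresh world w1, w0Rw1]
3. ¬r ∨ ¬q, w1   [¬→-rule on 2]
4. ¬(q → ¬q), w1   [¬→-rule on 2]
5. q, w1   [¬→-rule on 4]
6. ¬r, w1   [∨-rule on 3 (branches; this branch)]
Accessibility: w0Rw0, w0Rw1, w1Rw0, w1Rw1
The negation has an open branch (countermodel exists).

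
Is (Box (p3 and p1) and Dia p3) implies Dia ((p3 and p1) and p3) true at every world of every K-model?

Tableau for the negation not ((Box (p3 and p1) and Dia p3) implies Dia ((p3 and p1) and p3)):
1. not ((Box (p3 and p1) and Dia p3) implies Dia ((p3 and p1) and p3)), 0
2. Box (p3 and p1) and Dia p3, 0   [neg-implies-rule on 1]
3. not Dia ((p3 and p1) and p3), 0   [neg-implies-rule on 1]
4. Box (p3 and p1), 0   [and-rule on 2]
5. Dia p3, 0   [and-rule on 2]
6. p3, 1   [Dia-rule on 5: fresh world 1, 0R1]
7. not ((p3 and p1) and p3), 1   [neg-Dia-rule on 3 via 0R1]
8. p3 and p1, 1   [Box-rule on 4 via 0R1]
9. p1, 1   [and-rule on 8]
10. not (p3 and p1), 1   [neg-and-rule on 7 (branches; this branch)]
11. not p1, 1   [neg-and-rule on 10 (branches; this branch)]
Accessibility: 0R1
Branch closes: p1 and not p1 both at 1.
All branches of the negation close; one closing branch shown above.

Valid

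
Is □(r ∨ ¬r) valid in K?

Valid in K

Tableau for the negation ¬□(r ∨ ¬r):
1. ¬□(r ∨ ¬r), 0
2. ¬(r ∨ ¬r), 1
3. ¬r, 1
4. r, 1
Accessibility: 0R1
Branch closes: r and ¬r both at 1.
All branches of the negation close; one closing branch shown above.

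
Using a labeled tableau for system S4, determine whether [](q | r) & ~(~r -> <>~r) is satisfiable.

Unsatisfiable

1. [](q | r) & ~(~r -> <>~r), u
2. [](q | r), u
3. ~(~r -> <>~r), u
4. ~r, u
5. ~<>~r, u
6. q | r, u
7. r, u
Accessibility: uRu
Branch closes: r and ~r both at u.
All branches of the tableau close; one closing branch shown above.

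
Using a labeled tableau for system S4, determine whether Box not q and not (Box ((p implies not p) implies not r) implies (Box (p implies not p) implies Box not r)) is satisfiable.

1. Box not q and not (Box ((p implies not p) implies not r) implies (Box (p implies not p) implies Box not r)), u
2. Box not q, u
3. not (Box ((p implies not p) implies not r) implies (Box (p implies not p) implies Box not r)), u
4. Box ((p implies not p) implies not r), u
5. not (Box (p implies not p) implies Box not r), u
6. Box (p implies not p), u
7. not Box not r, u
8. not q, u
9. (p implies not p) implies not r, u
10. p implies not p, u
11. not r, u
12. not p, u
13. r, v
14. not q, v
15. (p implies not p) implies not r, v
16. p implies not p, v
17. not (p implies not p), v
18. p, v
19. not p, v
Accessibility: uRu, uRv, vRv
Branch closes: p and not p both at v.
(One branch shown.) All branches close.

Unsatisfiable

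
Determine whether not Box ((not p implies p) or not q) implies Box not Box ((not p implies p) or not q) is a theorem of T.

No, not valid

Tableau for the negation not (not Box ((not p implies p) or not q) implies Box not Box ((not p implies p) or not q)):
1. not (not Box ((not p implies p) or not q) implies Box not Box ((not p implies p) or not q)), w0
2. not Box ((not p implies p) or not q), w0   [neg-implies-rule on 1]
3. not Box not Box ((not p implies p) or not q), w0   [neg-implies-rule on 1]
4. not ((not p implies p) or not q), w1   [neg-Box-rule on 2: fresh world w1, w0Rw1]
5. not (not p implies p), w1   [neg-or-rule on 4]
6. q, w1   [neg-or-rule on 4]
7. not p, w1   [neg-implies-rule on 5]
8. Box ((not p implies p) or not q), w2   [neg-Box-rule on 3: fresh world w2, w0Rw2]
9. (not p implies p) or not q, w2   [Box-rule on 8 via w2Rw2]
10. not q, w2   [or-rule on 9 (branches; this branch)]
Accessibility: w0Rw0, w0Rw1, w0Rw2, w1Rw1, w2Rw2
The negation has an open branch (countermodel exists).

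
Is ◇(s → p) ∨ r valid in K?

Tableau for the negation ¬(◇(s → p) ∨ r):
1. ¬(◇(s → p) ∨ r), w0
2. ¬◇(s → p), w0
3. ¬r, w0
The negation has an open branch (countermodel exists).

No, not valid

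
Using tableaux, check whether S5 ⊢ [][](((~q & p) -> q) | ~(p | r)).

Not valid

Tableau for the negation ~[][](((~q & p) -> q) | ~(p | r)):
1. ~[][](((~q & p) -> q) | ~(p | r)), u
2. ~[](((~q & p) -> q) | ~(p | r)), v
3. ~(((~q & p) -> q) | ~(p | r)), w
4. ~((~q & p) -> q), w
5. p | r, w
6. ~q & p, w
7. ~q, w
8. p, w
9. r, w
Accessibility: uRu, uRv, uRw, vRu, vRv, vRw, wRu, wRv, wRw
The negation has an open branch (countermodel exists).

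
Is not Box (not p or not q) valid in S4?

Tableau for the negation Box (not p or not q):
1. Box (not p or not q), u
2. not p or not q, u   [Box-rule on 1 via uRu]
3. not q, u   [or-rule on 2 (branches; this branch)]
Accessibility: uRu
The negation has an open branch (countermodel exists).

Not valid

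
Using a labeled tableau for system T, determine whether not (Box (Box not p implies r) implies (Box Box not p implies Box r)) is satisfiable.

No, unsatisfiable

1. not (Box (Box not p implies r) implies (Box Box not p implies Box r)), u
2. Box (Box not p implies r), u
3. not (Box Box not p implies Box r), u
4. Box Box not p, u
5. not Box r, u
6. Box not p implies r, u
7. Box not p, u
8. not p, u
9. not Box not p, u
10. not r, v
11. Box not p implies r, v
12. Box not p, v
13. not p, v
14. not Box not p, v
15. p, w
16. Box not p implies r, w
17. Box not p, w
18. not p, w
Accessibility: uRu, uRv, uRw, vRv, wRw
Branch closes: p and not p both at w.
All branches of the tableau close; one closing branch shown above.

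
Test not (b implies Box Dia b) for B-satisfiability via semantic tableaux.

Unsatisfiable

1. not (b implies Box Dia b), u
2. b, u
3. not Box Dia b, u
4. not Dia b, v
5. not b, u
Accessibility: uRu, uRv, vRu, vRv
Branch closes: b and not b both at u.
Every branch closes; the branch above is one of them.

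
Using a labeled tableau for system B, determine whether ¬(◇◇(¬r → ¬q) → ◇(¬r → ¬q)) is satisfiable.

Satisfiable (open branch found)

1. ¬(◇◇(¬r → ¬q) → ◇(¬r → ¬q)), u
2. ◇◇(¬r → ¬q), u
3. ¬◇(¬r → ¬q), u
4. ¬(¬r → ¬q), u
5. ¬r, u
6. q, u
7. ◇(¬r → ¬q), v
8. ¬(¬r → ¬q), v
9. ¬r, v
10. q, v
11. ¬r → ¬q, w
12. ¬q, w
Accessibility: uRu, uRv, vRu, vRv, vRw, wRv, wRw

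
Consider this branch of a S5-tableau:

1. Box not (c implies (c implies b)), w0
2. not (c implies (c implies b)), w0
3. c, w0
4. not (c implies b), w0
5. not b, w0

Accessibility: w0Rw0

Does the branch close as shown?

No, open

No atom appears with both signs at the same world.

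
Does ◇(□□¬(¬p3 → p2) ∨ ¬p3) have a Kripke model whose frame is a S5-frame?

Satisfiable (open branch found)

1. ◇(□□¬(¬p3 → p2) ∨ ¬p3), 0
2. □□¬(¬p3 → p2) ∨ ¬p3, 1   [◇-rule on 1: fresh world 1, 0R1]
3. ¬p3, 1   [∨-rule on 2 (branches; this branch)]
Accessibility: 0R0, 0R1, 1R0, 1R1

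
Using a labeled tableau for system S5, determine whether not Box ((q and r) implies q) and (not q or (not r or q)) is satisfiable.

1. not Box ((q and r) implies q) and (not q or (not r or q)), w0
2. not Box ((q and r) implies q), w0
3. not q or (not r or q), w0
4. not r or q, w0
5. q, w0
6. not ((q and r) implies q), w1
7. q and r, w1
8. not q, w1
9. q, w1
10. r, w1
Accessibility: w0Rw0, w0Rw1, w1Rw0, w1Rw1
Branch closes: q and not q both at w1.
Every branch closes; the branch above is one of them.

Unsatisfiable (every branch closes)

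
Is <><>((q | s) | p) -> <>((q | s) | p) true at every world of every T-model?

Invalid (countermodel exists)

Tableau for the negation ~(<><>((q | s) | p) -> <>((q | s) | p)):
1. ~(<><>((q | s) | p) -> <>((q | s) | p)), 0
2. <><>((q | s) | p), 0   [~->-rule on 1]
3. ~<>((q | s) | p), 0   [~->-rule on 1]
4. ~((q | s) | p), 0   [~<>-rule on 3 via 0R0]
5. ~(q | s), 0   [~|-rule on 4]
6. ~p, 0   [~|-rule on 4]
7. ~q, 0   [~|-rule on 5]
8. ~s, 0   [~|-rule on 5]
9. <>((q | s) | p), 1   [<>-rule on 2: fresh world 1, 0R1]
10. ~((q | s) | p), 1   [~<>-rule on 3 via 0R1]
11. ~(q | s), 1   [~|-rule on 10]
12. ~p, 1   [~|-rule on 10]
13. ~q, 1   [~|-rule on 11]
14. ~s, 1   [~|-rule on 11]
15. (q | s) | p, 2   [<>-rule on 9: fresh world 2, 1R2]
16. p, 2   [|-rule on 15 (branches; this branch)]
Accessibility: 0R0, 0R1, 1R1, 1R2, 2R2
The negation has an open branch (countermodel exists).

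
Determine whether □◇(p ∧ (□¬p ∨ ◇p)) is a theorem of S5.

Not valid

Tableau for the negation ¬□◇(p ∧ (□¬p ∨ ◇p)):
1. ¬□◇(p ∧ (□¬p ∨ ◇p)), w0
2. ¬◇(p ∧ (□¬p ∨ ◇p)), w1   [¬□-rule on 1: fresh world w1, w0Rw1]
3. ¬(p ∧ (□¬p ∨ ◇p)), w0   [¬◇-rule on 2 via w1Rw0]
4. ¬(p ∧ (□¬p ∨ ◇p)), w1   [¬◇-rule on 2 via w1Rw1]
5. ¬p, w0   [¬∧-rule on 3 (branches; this branch)]
6. ¬p, w1   [¬∧-rule on 4 (branches; this branch)]
Accessibility: w0Rw0, w0Rw1, w1Rw0, w1Rw1
The negation has an open branch (countermodel exists).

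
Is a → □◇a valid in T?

No, not valid

Tableau for the negation ¬(a → □◇a):
1. ¬(a → □◇a), 0
2. a, 0
3. ¬□◇a, 0
4. ¬◇a, 1
5. ¬a, 1
Accessibility: 0R0, 0R1, 1R1
The negation has an open branch (countermodel exists).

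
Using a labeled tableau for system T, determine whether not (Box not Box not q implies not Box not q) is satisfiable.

1. not (Box not Box not q implies not Box not q), u
2. Box not Box not q, u   [neg-implies-rule on 1]
3. Box not q, u   [neg-implies-rule on 1]
4. not Box not q, u   [Box-rule on 2 via uRu]
5. not q, u   [Box-rule on 3 via uRu]
6. q, v   [neg-Box-rule on 4: fresh world v, uRv]
7. not Box not q, v   [Box-rule on 2 via uRv]
8. not q, v   [Box-rule on 3 via uRv]
Accessibility: uRu, uRv, vRv
Branch closes: q and not q both at v.
All branches of the tableau close; one closing branch shown above.

No, unsatisfiable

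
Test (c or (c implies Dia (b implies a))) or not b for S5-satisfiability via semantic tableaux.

1. (c or (c implies Dia (b implies a))) or not b, w0
2. not b, w0
Accessibility: w0Rw0

Yes, satisfiable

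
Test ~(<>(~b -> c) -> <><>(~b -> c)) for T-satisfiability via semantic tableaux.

1. ~(<>(~b -> c) -> <><>(~b -> c)), u
2. <>(~b -> c), u   [~->-rule on 1]
3. ~<><>(~b -> c), u   [~->-rule on 1]
4. ~<>(~b -> c), u   [~<>-rule on 3 via uRu]
5. ~(~b -> c), u   [~<>-rule on 4 via uRu]
6. ~b, u   [~->-rule on 5]
7. ~c, u   [~->-rule on 5]
8. ~b -> c, v   [<>-rule on 2: fresh world v, uRv]
9. ~<>(~b -> c), v   [~<>-rule on 3 via uRv]
10. ~(~b -> c), v   [~<>-rule on 4 via uRv]
11. ~b, v   [~->-rule on 10]
12. ~c, v   [~->-rule on 10]
13. c, v   [->-rule on 8 (branches; this branch)]
Accessibility: uRu, uRv, vRv
Branch closes: c and ~c both at v.
Every branch closes; the branch above is one of them.

Unsatisfiable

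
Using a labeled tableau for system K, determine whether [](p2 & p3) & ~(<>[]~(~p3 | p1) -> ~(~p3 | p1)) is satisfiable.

1. [](p2 & p3) & ~(<>[]~(~p3 | p1) -> ~(~p3 | p1)), 0
2. [](p2 & p3), 0
3. ~(<>[]~(~p3 | p1) -> ~(~p3 | p1)), 0
4. <>[]~(~p3 | p1), 0
5. ~p3 | p1, 0
6. p1, 0
7. []~(~p3 | p1), 1
8. p2 & p3, 1
9. p2, 1
10. p3, 1
Accessibility: 0R1

Satisfiable (open branch found)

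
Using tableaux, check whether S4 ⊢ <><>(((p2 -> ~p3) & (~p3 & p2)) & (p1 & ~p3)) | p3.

No, not valid

Tableau for the negation ~(<><>(((p2 -> ~p3) & (~p3 & p2)) & (p1 & ~p3)) | p3):
1. ~(<><>(((p2 -> ~p3) & (~p3 & p2)) & (p1 & ~p3)) | p3), u
2. ~<><>(((p2 -> ~p3) & (~p3 & p2)) & (p1 & ~p3)), u
3. ~p3, u
4. ~<>(((p2 -> ~p3) & (~p3 & p2)) & (p1 & ~p3)), u
5. ~(((p2 -> ~p3) & (~p3 & p2)) & (p1 & ~p3)), u
6. ~(p1 & ~p3), u
7. ~p1, u
Accessibility: uRu
The negation has an open branch (countermodel exists).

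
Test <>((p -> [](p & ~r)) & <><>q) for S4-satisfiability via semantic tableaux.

Satisfiable

1. <>((p -> [](p & ~r)) & <><>q), u
2. (p -> [](p & ~r)) & <><>q, v
3. p -> [](p & ~r), v
4. <><>q, v
5. [](p & ~r), v
6. p & ~r, v
7. p, v
8. ~r, v
9. <>q, w
10. p & ~r, w
11. p, w
12. ~r, w
13. q, x
14. p & ~r, x
15. p, x
16. ~r, x
Accessibility: uRu, uRv, uRw, uRx, vRv, vRw, vRx, wRw, wRx, xRx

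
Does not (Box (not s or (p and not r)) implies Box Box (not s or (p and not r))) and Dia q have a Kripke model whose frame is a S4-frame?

1. not (Box (not s or (p and not r)) implies Box Box (not s or (p and not r))) and Dia q, 0
2. not (Box (not s or (p and not r)) implies Box Box (not s or (p and not r))), 0
3. Dia q, 0
4. Box (not s or (p and not r)), 0
5. not Box Box (not s or (p and not r)), 0
6. not s or (p and not r), 0
7. p and not r, 0
8. p, 0
9. not r, 0
10. q, 1
11. not s or (p and not r), 1
12. p and not r, 1
13. p, 1
14. not r, 1
15. not Box (not s or (p and not r)), 2
16. not s or (p and not r), 2
17. p and not r, 2
18. p, 2
19. not r, 2
20. not (not s or (p and not r)), 3
21. s, 3
22. not (p and not r), 3
23. not s or (p and not r), 3
24. r, 3
25. p and not r, 3
26. p, 3
27. not r, 3
Accessibility: 0R0, 0R1, 0R2, 0R3, 1R1, 2R2, 2R3, 3R3
Branch closes: r and not r both at 3.
All branches of the tableau close; one closing branch shown above.

No, unsatisfiable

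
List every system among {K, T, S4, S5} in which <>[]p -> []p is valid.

S5

S5-tableau for the negation ~(<>[]p -> []p):
1. ~(<>[]p -> []p), u
2. <>[]p, u
3. ~[]p, u
4. []p, v
5. p, u
6. p, v
7. ~p, w
8. p, w
Accessibility: uRu, uRv, uRw, vRu, vRv, vRw, wRu, wRv, wRw
Branch closes: p and ~p both at w.
Every branch closes (one shown): valid in S5.
S4-tableau for the negation ~(<>[]p -> []p):
1. ~(<>[]p -> []p), u
2. <>[]p, u
3. ~[]p, u
4. []p, v
5. p, v
6. ~p, w
Accessibility: uRu, uRv, uRw, vRv, wRw
Complete open branch: countermodel on an S4-frame, so not valid in S4, nor in K, T (the same frame is also a K-frame and a T-frame).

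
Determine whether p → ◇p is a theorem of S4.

Tableau for the negation ¬(p → ◇p):
1. ¬(p → ◇p), 0
2. p, 0
3. ¬◇p, 0
4. ¬p, 0
Accessibility: 0R0
Branch closes: p and ¬p both at 0.
Every branch of the negation's tableau closes; the branch above is one of them.

Valid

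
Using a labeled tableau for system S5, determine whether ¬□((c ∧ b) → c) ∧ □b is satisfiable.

Unsatisfiable (every branch closes)

1. ¬□((c ∧ b) → c) ∧ □b, 0
2. ¬□((c ∧ b) → c), 0
3. □b, 0
4. b, 0
5. ¬((c ∧ b) → c), 1
6. c ∧ b, 1
7. ¬c, 1
8. c, 1
9. b, 1
Accessibility: 0R0, 0R1, 1R0, 1R1
Branch closes: c and ¬c both at 1.
Every branch closes; the branch above is one of them.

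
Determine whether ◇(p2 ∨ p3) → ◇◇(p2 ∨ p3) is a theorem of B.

Valid in B

Tableau for the negation ¬(◇(p2 ∨ p3) → ◇◇(p2 ∨ p3)):
1. ¬(◇(p2 ∨ p3) → ◇◇(p2 ∨ p3)), u
2. ◇(p2 ∨ p3), u   [¬→-rule on 1]
3. ¬◇◇(p2 ∨ p3), u   [¬→-rule on 1]
4. ¬◇(p2 ∨ p3), u   [¬◇-rule on 3 via uRu]
5. ¬(p2 ∨ p3), u   [¬◇-rule on 4 via uRu]
6. ¬p2, u   [¬∨-rule on 5]
7. ¬p3, u   [¬∨-rule on 5]
8. p2 ∨ p3, v   [◇-rule on 2: fresh world v, uRv]
9. ¬◇(p2 ∨ p3), v   [¬◇-rule on 3 via uRv]
10. ¬(p2 ∨ p3), v   [¬◇-rule on 4 via uRv]
11. ¬p2, v   [¬∨-rule on 10]
12. ¬p3, v   [¬∨-rule on 10]
13. p3, v   [∨-rule on 8 (branches; this branch)]
Accessibility: uRu, uRv, vRu, vRv
Branch closes: p3 and ¬p3 both at v.
Every branch of the negation's tableau closes; the branch above is one of them.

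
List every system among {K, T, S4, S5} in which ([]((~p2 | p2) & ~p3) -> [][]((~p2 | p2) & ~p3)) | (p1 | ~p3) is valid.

T, S4, S5

K-tableau for the negation ~(([]((~p2 | p2) & ~p3) -> [][]((~p2 | p2) & ~p3)) | (p1 | ~p3)):
1. ~(([]((~p2 | p2) & ~p3) -> [][]((~p2 | p2) & ~p3)) | (p1 | ~p3)), u
2. ~([]((~p2 | p2) & ~p3) -> [][]((~p2 | p2) & ~p3)), u
3. ~(p1 | ~p3), u
4. []((~p2 | p2) & ~p3), u
5. ~[][]((~p2 | p2) & ~p3), u
6. ~p1, u
7. p3, u
8. ~[]((~p2 | p2) & ~p3), v
9. (~p2 | p2) & ~p3, v
10. ~p2 | p2, v
11. ~p3, v
12. p2, v
13. ~((~p2 | p2) & ~p3), w
14. p3, w
Accessibility: uRv, vRw
Complete open branch: countermodel on a K-frame, so not valid in K.
T-tableau for the negation ~(([]((~p2 | p2) & ~p3) -> [][]((~p2 | p2) & ~p3)) | (p1 | ~p3)):
1. ~(([]((~p2 | p2) & ~p3) -> [][]((~p2 | p2) & ~p3)) | (p1 | ~p3)), u
2. ~([]((~p2 | p2) & ~p3) -> [][]((~p2 | p2) & ~p3)), u
3. ~(p1 | ~p3), u
4. []((~p2 | p2) & ~p3), u
5. ~[][]((~p2 | p2) & ~p3), u
6. ~p1, u
7. p3, u
8. (~p2 | p2) & ~p3, u
9. ~p2 | p2, u
10. ~p3, u
Accessibility: uRu
Branch closes: p3 and ~p3 both at u.
Every branch closes (one shown): valid in T, hence also in S4, S5 (every theorem of T is a theorem of S4 and S5).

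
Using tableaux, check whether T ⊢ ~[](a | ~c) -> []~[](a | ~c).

Invalid (countermodel exists)

Tableau for the negation ~(~[](a | ~c) -> []~[](a | ~c)):
1. ~(~[](a | ~c) -> []~[](a | ~c)), w0
2. ~[](a | ~c), w0
3. ~[]~[](a | ~c), w0
4. ~(a | ~c), w1
5. ~a, w1
6. c, w1
7. [](a | ~c), w2
8. a | ~c, w2
9. ~c, w2
Accessibility: w0Rw0, w0Rw1, w0Rw2, w1Rw1, w2Rw2
The negation has an open branch (countermodel exists).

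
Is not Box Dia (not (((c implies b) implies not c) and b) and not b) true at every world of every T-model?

No, not valid

Tableau for the negation Box Dia (not (((c implies b) implies not c) and b) and not b):
1. Box Dia (not (((c implies b) implies not c) and b) and not b), 0
2. Dia (not (((c implies b) implies not c) and b) and not b), 0   [Box-rule on 1 via 0R0]
3. not (((c implies b) implies not c) and b) and not b, 1   [Dia-rule on 2: fresh world 1, 0R1]
4. not (((c implies b) implies not c) and b), 1   [and-rule on 3]
5. not b, 1   [and-rule on 3]
6. Dia (not (((c implies b) implies not c) and b) and not b), 1   [Box-rule on 1 via 0R1]
7. not (((c implies b) implies not c) and b) and not b, 2   [Dia-rule on 6: fresh world 2, 1R2]
8. not (((c implies b) implies not c) and b), 2   [and-rule on 7]
9. not b, 2   [and-rule on 7]
Accessibility: 0R0, 0R1, 1R1, 1R2, 2R2
The negation has an open branch (countermodel exists).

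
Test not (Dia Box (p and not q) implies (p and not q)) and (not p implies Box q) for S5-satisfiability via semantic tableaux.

1. not (Dia Box (p and not q) implies (p and not q)) and (not p implies Box q), w0
2. not (Dia Box (p and not q) implies (p and not q)), w0   [and-rule on 1]
3. not p implies Box q, w0   [and-rule on 1]
4. Dia Box (p and not q), w0   [neg-implies-rule on 2]
5. not (p and not q), w0   [neg-implies-rule on 2]
6. Box q, w0   [implies-rule on 3 (branches; this branch)]
7. q, w0   [Box-rule on 6 via w0Rw0]
8. Box (p and not q), w1   [Dia-rule on 4: fresh world w1, w0Rw1]
9. q, w1   [Box-rule on 6 via w0Rw1]
10. p and not q, w0   [Box-rule on 8 via w1Rw0]
11. p, w0   [and-rule on 10]
12. not q, w0   [and-rule on 10]
Accessibility: w0Rw0, w0Rw1, w1Rw0, w1Rw1
Branch closes: q and not q both at w0.
Every branch closes; the branch above is one of them.

Unsatisfiable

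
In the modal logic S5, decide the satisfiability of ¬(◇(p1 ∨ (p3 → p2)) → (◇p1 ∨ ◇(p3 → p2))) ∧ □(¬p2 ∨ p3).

1. ¬(◇(p1 ∨ (p3 → p2)) → (◇p1 ∨ ◇(p3 → p2))) ∧ □(¬p2 ∨ p3), 0
2. ¬(◇(p1 ∨ (p3 → p2)) → (◇p1 ∨ ◇(p3 → p2))), 0   [∧-rule on 1]
3. □(¬p2 ∨ p3), 0   [∧-rule on 1]
4. ◇(p1 ∨ (p3 → p2)), 0   [¬→-rule on 2]
5. ¬(◇p1 ∨ ◇(p3 → p2)), 0   [¬→-rule on 2]
6. ¬◇p1, 0   [¬∨-rule on 5]
7. ¬◇(p3 → p2), 0   [¬∨-rule on 5]
8. ¬p2 ∨ p3, 0   [□-rule on 3 via 0R0]
9. ¬p1, 0   [¬◇-rule on 6 via 0R0]
10. ¬(p3 → p2), 0   [¬◇-rule on 7 via 0R0]
11. p3, 0   [¬→-rule on 10]
12. ¬p2, 0   [¬→-rule on 10]
13. p1 ∨ (p3 → p2), 1   [◇-rule on 4: fresh world 1, 0R1]
14. ¬p2 ∨ p3, 1   [□-rule on 3 via 0R1]
15. ¬p1, 1   [¬◇-rule on 6 via 0R1]
16. ¬(p3 → p2), 1   [¬◇-rule on 7 via 0R1]
17. p3, 1   [¬→-rule on 16]
18. ¬p2, 1   [¬→-rule on 16]
19. p3 → p2, 1   [∨-rule on 13 (branches; this branch)]
20. p2, 1   [→-rule on 19 (branches; this branch)]
Accessibility: 0R0, 0R1, 1R0, 1R1
Branch closes: p2 and ¬p2 both at 1.
All branches of the tableau close; one closing branch shown above.

Unsatisfiable (every branch closes)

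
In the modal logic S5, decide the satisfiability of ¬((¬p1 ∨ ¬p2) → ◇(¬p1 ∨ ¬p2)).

No, unsatisfiable

1. ¬((¬p1 ∨ ¬p2) → ◇(¬p1 ∨ ¬p2)), w0
2. ¬p1 ∨ ¬p2, w0
3. ¬◇(¬p1 ∨ ¬p2), w0
4. ¬(¬p1 ∨ ¬p2), w0
5. p1, w0
6. p2, w0
7. ¬p2, w0
Accessibility: w0Rw0
Branch closes: p2 and ¬p2 both at w0.
All branches of the tableau close; one closing branch shown above.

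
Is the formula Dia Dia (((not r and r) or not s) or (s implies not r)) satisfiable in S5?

1. Dia Dia (((not r and r) or not s) or (s implies not r)), 0
2. Dia (((not r and r) or not s) or (s implies not r)), 1   [Dia-rule on 1: fresh world 1, 0R1]
3. ((not r and r) or not s) or (s implies not r), 2   [Dia-rule on 2: fresh world 2, 1R2]
4. s implies not r, 2   [or-rule on 3 (branches; this branch)]
5. not r, 2   [implies-rule on 4 (branches; this branch)]
Accessibility: 0R0, 0R1, 0R2, 1R0, 1R1, 1R2, 2R0, 2R1, 2R2

Satisfiable (open branch found)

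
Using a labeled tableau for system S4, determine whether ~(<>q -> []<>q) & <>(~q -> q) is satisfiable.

1. ~(<>q -> []<>q) & <>(~q -> q), u
2. ~(<>q -> []<>q), u
3. <>(~q -> q), u
4. <>q, u
5. ~[]<>q, u
6. ~q -> q, v
7. q, v
8. q, w
9. ~<>q, x
10. ~q, x
Accessibility: uRu, uRv, uRw, uRx, vRv, wRw, xRx

Yes, satisfiable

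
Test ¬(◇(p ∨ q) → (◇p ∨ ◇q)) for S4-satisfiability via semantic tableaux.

Unsatisfiable (every branch closes)

1. ¬(◇(p ∨ q) → (◇p ∨ ◇q)), 0
2. ◇(p ∨ q), 0
3. ¬(◇p ∨ ◇q), 0
4. ¬◇p, 0
5. ¬◇q, 0
6. ¬p, 0
7. ¬q, 0
8. p ∨ q, 1
9. ¬p, 1
10. ¬q, 1
11. q, 1
Accessibility: 0R0, 0R1, 1R1
Branch closes: q and ¬q both at 1.
All branches of the tableau close; one closing branch shown above.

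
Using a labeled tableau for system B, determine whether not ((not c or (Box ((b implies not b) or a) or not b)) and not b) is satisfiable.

Satisfiable

1. not ((not c or (Box ((b implies not b) or a) or not b)) and not b), u
2. b, u   [neg-and-rule on 1 (branches; this branch)]
Accessibility: uRu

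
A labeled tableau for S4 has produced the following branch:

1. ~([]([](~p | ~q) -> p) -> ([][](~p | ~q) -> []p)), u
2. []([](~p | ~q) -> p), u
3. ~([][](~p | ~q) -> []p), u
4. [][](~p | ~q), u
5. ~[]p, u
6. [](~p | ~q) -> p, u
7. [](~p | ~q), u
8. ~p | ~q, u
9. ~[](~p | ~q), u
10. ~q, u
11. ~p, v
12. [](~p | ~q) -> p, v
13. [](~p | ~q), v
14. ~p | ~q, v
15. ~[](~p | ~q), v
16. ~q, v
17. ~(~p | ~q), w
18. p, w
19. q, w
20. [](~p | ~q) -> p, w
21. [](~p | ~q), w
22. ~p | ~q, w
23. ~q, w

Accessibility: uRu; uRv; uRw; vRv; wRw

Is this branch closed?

Both q and ~q appear at w.

Closed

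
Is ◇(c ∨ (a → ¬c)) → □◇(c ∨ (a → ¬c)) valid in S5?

Tableau for the negation ¬(◇(c ∨ (a → ¬c)) → □◇(c ∨ (a → ¬c))):
1. ¬(◇(c ∨ (a → ¬c)) → □◇(c ∨ (a → ¬c))), 0
2. ◇(c ∨ (a → ¬c)), 0   [¬→-rule on 1]
3. ¬□◇(c ∨ (a → ¬c)), 0   [¬→-rule on 1]
4. c ∨ (a → ¬c), 1   [◇-rule on 2: fresh world 1, 0R1]
5. a → ¬c, 1   [∨-rule on 4 (branches; this branch)]
6. ¬c, 1   [→-rule on 5 (branches; this branch)]
7. ¬◇(c ∨ (a → ¬c)), 2   [¬□-rule on 3: fresh world 2, 0R2]
8. ¬(c ∨ (a → ¬c)), 0   [¬◇-rule on 7 via 2R0]
9. ¬c, 0   [¬∨-rule on 8]
10. ¬(a → ¬c), 0   [¬∨-rule on 8]
11. a, 0   [¬→-rule on 10]
12. c, 0   [¬→-rule on 10]
Accessibility: 0R0, 0R1, 0R2, 1R0, 1R1, 1R2, 2R0, 2R1, 2R2
Branch closes: c and ¬c both at 0.
All branches of the negation close; one closing branch shown above.

Valid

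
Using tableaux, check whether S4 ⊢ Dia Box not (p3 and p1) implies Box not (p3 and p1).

No, not valid

Tableau for the negation not (Dia Box not (p3 and p1) implies Box not (p3 and p1)):
1. not (Dia Box not (p3 and p1) implies Box not (p3 and p1)), 0
2. Dia Box not (p3 and p1), 0
3. not Box not (p3 and p1), 0
4. Box not (p3 and p1), 1
5. not (p3 and p1), 1
6. not p1, 1
7. p3 and p1, 2
8. p3, 2
9. p1, 2
Accessibility: 0R0, 0R1, 0R2, 1R1, 2R2
The negation has an open branch (countermodel exists).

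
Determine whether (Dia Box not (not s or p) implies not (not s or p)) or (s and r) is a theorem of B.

Tableau for the negation not ((Dia Box not (not s or p) implies not (not s or p)) or (s and r)):
1. not ((Dia Box not (not s or p) implies not (not s or p)) or (s and r)), u
2. not (Dia Box not (not s or p) implies not (not s or p)), u
3. not (s and r), u
4. Dia Box not (not s or p), u
5. not s or p, u
6. not r, u
7. p, u
8. Box not (not s or p), v
9. not (not s or p), u
10. s, u
11. not p, u
Accessibility: uRu, uRv, vRu, vRv
Branch closes: p and not p both at u.
All branches of the negation close; one closing branch shown above.

Yes, valid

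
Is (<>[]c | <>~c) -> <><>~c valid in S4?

Tableau for the negation ~((<>[]c | <>~c) -> <><>~c):
1. ~((<>[]c | <>~c) -> <><>~c), 0
2. <>[]c | <>~c, 0
3. ~<><>~c, 0
4. ~<>~c, 0
5. c, 0
6. <>[]c, 0
7. []c, 1
8. ~<>~c, 1
9. c, 1
Accessibility: 0R0, 0R1, 1R1
The negation has an open branch (countermodel exists).

Invalid (countermodel exists)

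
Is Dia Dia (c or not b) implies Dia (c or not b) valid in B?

Not valid

Tableau for the negation not (Dia Dia (c or not b) implies Dia (c or not b)):
1. not (Dia Dia (c or not b) implies Dia (c or not b)), w0
2. Dia Dia (c or not b), w0
3. not Dia (c or not b), w0
4. not (c or not b), w0
5. not c, w0
6. b, w0
7. Dia (c or not b), w1
8. not (c or not b), w1
9. not c, w1
10. b, w1
11. c or not b, w2
12. not b, w2
Accessibility: w0Rw0, w0Rw1, w1Rw0, w1Rw1, w1Rw2, w2Rw1, w2Rw2
The negation has an open branch (countermodel exists).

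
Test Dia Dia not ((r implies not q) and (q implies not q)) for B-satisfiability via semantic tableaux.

1. Dia Dia not ((r implies not q) and (q implies not q)), u
2. Dia not ((r implies not q) and (q implies not q)), v   [Dia-rule on 1: fresh world v, uRv]
3. not ((r implies not q) and (q implies not q)), w   [Dia-rule on 2: fresh world w, vRw]
4. not (q implies not q), w   [neg-and-rule on 3 (branches; this branch)]
5. q, w   [neg-implies-rule on 4]
Accessibility: uRu, uRv, vRu, vRv, vRw, wRv, wRw

Satisfiable (open branch found)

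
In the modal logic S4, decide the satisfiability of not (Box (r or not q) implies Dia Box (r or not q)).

Unsatisfiable

1. not (Box (r or not q) implies Dia Box (r or not q)), 0
2. Box (r or not q), 0
3. not Dia Box (r or not q), 0
4. r or not q, 0
5. not Box (r or not q), 0
6. not q, 0
7. not (r or not q), 1
8. not r, 1
9. q, 1
10. r or not q, 1
11. not Box (r or not q), 1
12. not q, 1
Accessibility: 0R0, 0R1, 1R1
Branch closes: q and not q both at 1.
Every branch closes; the branch above is one of them.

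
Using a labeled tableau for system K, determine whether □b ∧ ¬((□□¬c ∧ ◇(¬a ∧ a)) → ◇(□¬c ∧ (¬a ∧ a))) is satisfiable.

1. □b ∧ ¬((□□¬c ∧ ◇(¬a ∧ a)) → ◇(□¬c ∧ (¬a ∧ a))), w0
2. □b, w0   [∧-rule on 1]
3. ¬((□□¬c ∧ ◇(¬a ∧ a)) → ◇(□¬c ∧ (¬a ∧ a))), w0   [∧-rule on 1]
4. □□¬c ∧ ◇(¬a ∧ a), w0   [¬→-rule on 3]
5. ¬◇(□¬c ∧ (¬a ∧ a)), w0   [¬→-rule on 3]
6. □□¬c, w0   [∧-rule on 4]
7. ◇(¬a ∧ a), w0   [∧-rule on 4]
8. ¬a ∧ a, w1   [◇-rule on 7: fresh world w1, w0Rw1]
9. ¬a, w1   [∧-rule on 8]
10. a, w1   [∧-rule on 8]
Accessibility: w0Rw1
Branch closes: a and ¬a both at w1.
(One branch shown.) All branches close.

Unsatisfiable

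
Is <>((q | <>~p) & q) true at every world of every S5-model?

Tableau for the negation ~<>((q | <>~p) & q):
1. ~<>((q | <>~p) & q), u
2. ~((q | <>~p) & q), u
3. ~q, u
Accessibility: uRu
The negation has an open branch (countermodel exists).

Invalid (countermodel exists)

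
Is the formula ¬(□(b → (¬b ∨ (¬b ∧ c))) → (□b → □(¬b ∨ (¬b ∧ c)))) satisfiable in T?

1. ¬(□(b → (¬b ∨ (¬b ∧ c))) → (□b → □(¬b ∨ (¬b ∧ c)))), w0
2. □(b → (¬b ∨ (¬b ∧ c))), w0   [¬→-rule on 1]
3. ¬(□b → □(¬b ∨ (¬b ∧ c))), w0   [¬→-rule on 1]
4. □b, w0   [¬→-rule on 3]
5. ¬□(¬b ∨ (¬b ∧ c)), w0   [¬→-rule on 3]
6. b → (¬b ∨ (¬b ∧ c)), w0   [□-rule on 2 via w0Rw0]
7. b, w0   [□-rule on 4 via w0Rw0]
8. ¬b ∨ (¬b ∧ c), w0   [→-rule on 6 (branches; this branch)]
9. ¬b ∧ c, w0   [∨-rule on 8 (branches; this branch)]
10. ¬b, w0   [∧-rule on 9]
11. c, w0   [∧-rule on 9]
Accessibility: w0Rw0
Branch closes: b and ¬b both at w0.
(One branch shown.) All branches close.

Unsatisfiable (every branch closes)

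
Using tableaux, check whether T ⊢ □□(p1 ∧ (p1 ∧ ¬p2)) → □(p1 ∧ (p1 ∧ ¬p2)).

Tableau for the negation ¬(□□(p1 ∧ (p1 ∧ ¬p2)) → □(p1 ∧ (p1 ∧ ¬p2))):
1. ¬(□□(p1 ∧ (p1 ∧ ¬p2)) → □(p1 ∧ (p1 ∧ ¬p2))), 0
2. □□(p1 ∧ (p1 ∧ ¬p2)), 0   [¬→-rule on 1]
3. ¬□(p1 ∧ (p1 ∧ ¬p2)), 0   [¬→-rule on 1]
4. □(p1 ∧ (p1 ∧ ¬p2)), 0   [□-rule on 2 via 0R0]
5. p1 ∧ (p1 ∧ ¬p2), 0   [□-rule on 4 via 0R0]
6. p1, 0   [∧-rule on 5]
7. p1 ∧ ¬p2, 0   [∧-rule on 5]
8. ¬p2, 0   [∧-rule on 7]
9. ¬(p1 ∧ (p1 ∧ ¬p2)), 1   [¬□-rule on 3: fresh world 1, 0R1]
10. □(p1 ∧ (p1 ∧ ¬p2)), 1   [□-rule on 2 via 0R1]
11. p1 ∧ (p1 ∧ ¬p2), 1   [□-rule on 4 via 0R1]
12. p1, 1   [∧-rule on 11]
13. p1 ∧ ¬p2, 1   [∧-rule on 11]
14. ¬p2, 1   [∧-rule on 13]
15. ¬(p1 ∧ ¬p2), 1   [¬∧-rule on 9 (branches; this branch)]
16. p2, 1   [¬∧-rule on 15 (branches; this branch)]
Accessibility: 0R0, 0R1, 1R1
Branch closes: p2 and ¬p2 both at 1.
All branches of the negation close; one closing branch shown above.

Valid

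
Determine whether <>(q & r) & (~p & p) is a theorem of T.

No, not valid

Tableau for the negation ~(<>(q & r) & (~p & p)):
1. ~(<>(q & r) & (~p & p)), 0
2. ~(~p & p), 0   [~&-rule on 1 (branches; this branch)]
3. ~p, 0   [~&-rule on 2 (branches; this branch)]
Accessibility: 0R0
The negation has an open branch (countermodel exists).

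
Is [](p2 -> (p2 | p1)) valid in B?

Yes, valid

Tableau for the negation ~[](p2 -> (p2 | p1)):
1. ~[](p2 -> (p2 | p1)), w0
2. ~(p2 -> (p2 | p1)), w1
3. p2, w1
4. ~(p2 | p1), w1
5. ~p2, w1
6. ~p1, w1
Accessibility: w0Rw0, w0Rw1, w1Rw0, w1Rw1
Branch closes: p2 and ~p2 both at w1.
All branches of the negation close; one closing branch shown above.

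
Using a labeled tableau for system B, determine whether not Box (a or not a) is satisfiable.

No, unsatisfiable

1. not Box (a or not a), 0
2. not (a or not a), 1
3. not a, 1
4. a, 1
Accessibility: 0R0, 0R1, 1R0, 1R1
Branch closes: a and not a both at 1.
All branches of the tableau close; one closing branch shown above.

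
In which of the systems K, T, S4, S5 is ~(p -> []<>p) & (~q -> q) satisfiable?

K, T, S4

S4-tableau for the formula:
1. ~(p -> []<>p) & (~q -> q), w0
2. ~(p -> []<>p), w0   [&-rule on 1]
3. ~q -> q, w0   [&-rule on 1]
4. p, w0   [~->-rule on 2]
5. ~[]<>p, w0   [~->-rule on 2]
6. q, w0   [->-rule on 3 (branches; this branch)]
7. ~<>p, w1   [~[]-rule on 5: fresh world w1, w0Rw1]
8. ~p, w1   [~<>-rule on 7 via w1Rw1]
Accessibility: w0Rw0, w0Rw1, w1Rw1
Complete open branch: satisfiable in S4, hence also in K, T (this S4-model is also a K-model and a T-model).
S5-tableau for the formula:
1. ~(p -> []<>p) & (~q -> q), w0
2. ~(p -> []<>p), w0   [&-rule on 1]
3. ~q -> q, w0   [&-rule on 1]
4. p, w0   [~->-rule on 2]
5. ~[]<>p, w0   [~->-rule on 2]
6. q, w0   [->-rule on 3 (branches; this branch)]
7. ~<>p, w1   [~[]-rule on 5: fresh world w1, w0Rw1]
8. ~p, w0   [~<>-rule on 7 via w1Rw0]
Accessibility: w0Rw0, w0Rw1, w1Rw0, w1Rw1
Branch closes: p and ~p both at w0.
Every branch closes (one shown): unsatisfiable in S5.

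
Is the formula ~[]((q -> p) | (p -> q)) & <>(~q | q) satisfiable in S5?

Unsatisfiable

1. ~[]((q -> p) | (p -> q)) & <>(~q | q), 0
2. ~[]((q -> p) | (p -> q)), 0
3. <>(~q | q), 0
4. ~((q -> p) | (p -> q)), 1
5. ~(q -> p), 1
6. ~(p -> q), 1
7. q, 1
8. ~p, 1
9. p, 1
10. ~q, 1
Accessibility: 0R0, 0R1, 1R0, 1R1
Branch closes: p and ~p both at 1.
Every branch closes; the branch above is one of them.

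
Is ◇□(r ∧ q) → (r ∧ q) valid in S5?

Tableau for the negation ¬(◇□(r ∧ q) → (r ∧ q)):
1. ¬(◇□(r ∧ q) → (r ∧ q)), 0
2. ◇□(r ∧ q), 0
3. ¬(r ∧ q), 0
4. ¬q, 0
5. □(r ∧ q), 1
6. r ∧ q, 0
7. r, 0
8. q, 0
Accessibility: 0R0, 0R1, 1R0, 1R1
Branch closes: q and ¬q both at 0.
Every branch of the negation's tableau closes; the branch above is one of them.

Valid in S5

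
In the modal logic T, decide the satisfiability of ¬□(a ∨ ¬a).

Unsatisfiable (every branch closes)

1. ¬□(a ∨ ¬a), 0
2. ¬(a ∨ ¬a), 1
3. ¬a, 1
4. a, 1
Accessibility: 0R0, 0R1, 1R1
Branch closes: a and ¬a both at 1.
(One branch shown.) All branches close.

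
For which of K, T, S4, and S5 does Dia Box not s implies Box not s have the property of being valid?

S5

S5-tableau for the negation not (Dia Box not s implies Box not s):
1. not (Dia Box not s implies Box not s), w0
2. Dia Box not s, w0   [neg-implies-rule on 1]
3. not Box not s, w0   [neg-implies-rule on 1]
4. Box not s, w1   [Dia-rule on 2: fresh world w1, w0Rw1]
5. not s, w0   [Box-rule on 4 via w1Rw0]
6. not s, w1   [Box-rule on 4 via w1Rw1]
7. s, w2   [neg-Box-rule on 3: fresh world w2, w0Rw2]
8. not s, w2   [Box-rule on 4 via w1Rw2]
Accessibility: w0Rw0, w0Rw1, w0Rw2, w1Rw0, w1Rw1, w1Rw2, w2Rw0, w2Rw1, w2Rw2
Branch closes: s and not s both at w2.
Every branch closes (one shown): valid in S5.
S4-tableau for the negation not (Dia Box not s implies Box not s):
1. not (Dia Box not s implies Box not s), w0
2. Dia Box not s, w0   [neg-implies-rule on 1]
3. not Box not s, w0   [neg-implies-rule on 1]
4. Box not s, w1   [Dia-rule on 2: fresh world w1, w0Rw1]
5. not s, w1   [Box-rule on 4 via w1Rw1]
6. s, w2   [neg-Box-rule on 3: fresh world w2, w0Rw2]
Accessibility: w0Rw0, w0Rw1, w0Rw2, w1Rw1, w2Rw2
Complete open branch: countermodel on an S4-frame, so not valid in S4, nor in K, T (the same frame is also a K-frame and a T-frame).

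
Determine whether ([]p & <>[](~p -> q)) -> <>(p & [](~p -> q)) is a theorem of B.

Yes, valid

Tableau for the negation ~(([]p & <>[](~p -> q)) -> <>(p & [](~p -> q))):
1. ~(([]p & <>[](~p -> q)) -> <>(p & [](~p -> q))), 0
2. []p & <>[](~p -> q), 0
3. ~<>(p & [](~p -> q)), 0
4. []p, 0
5. <>[](~p -> q), 0
6. ~(p & [](~p -> q)), 0
7. p, 0
8. ~[](~p -> q), 0
9. [](~p -> q), 1
10. ~(p & [](~p -> q)), 1
11. p, 1
12. ~p -> q, 0
13. ~p -> q, 1
14. ~[](~p -> q), 1
15. q, 0
16. q, 1
17. ~(~p -> q), 2
18. ~p, 2
19. ~q, 2
20. ~(p & [](~p -> q)), 2
21. p, 2
Accessibility: 0R0, 0R1, 0R2, 1R0, 1R1, 2R0, 2R2
Branch closes: p and ~p both at 2.
All branches of the negation close; one closing branch shown above.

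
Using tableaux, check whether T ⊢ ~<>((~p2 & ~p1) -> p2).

Tableau for the negation <>((~p2 & ~p1) -> p2):
1. <>((~p2 & ~p1) -> p2), u
2. (~p2 & ~p1) -> p2, v   [<>-rule on 1: fresh world v, uRv]
3. p2, v   [->-rule on 2 (branches; this branch)]
Accessibility: uRu, uRv, vRv
The negation has an open branch (countermodel exists).

Not valid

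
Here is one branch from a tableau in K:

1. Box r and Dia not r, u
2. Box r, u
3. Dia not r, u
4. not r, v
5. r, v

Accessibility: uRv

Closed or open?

Both r and not r appear at v.

Closed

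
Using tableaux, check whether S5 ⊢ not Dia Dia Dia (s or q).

No, not valid

Tableau for the negation Dia Dia Dia (s or q):
1. Dia Dia Dia (s or q), 0
2. Dia Dia (s or q), 1
3. Dia (s or q), 2
4. s or q, 3
5. q, 3
Accessibility: 0R0, 0R1, 0R2, 0R3, 1R0, 1R1, 1R2, 1R3, 2R0, 2R1, 2R2, 2R3, 3R0, 3R1, 3R2, 3R3
The negation has an open branch (countermodel exists).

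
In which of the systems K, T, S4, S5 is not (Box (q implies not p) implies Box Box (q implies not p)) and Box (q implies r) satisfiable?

T-tableau for the formula:
1. not (Box (q implies not p) implies Box Box (q implies not p)) and Box (q implies r), 0
2. not (Box (q implies not p) implies Box Box (q implies not p)), 0   [and-rule on 1]
3. Box (q implies r), 0   [and-rule on 1]
4. Box (q implies not p), 0   [neg-implies-rule on 2]
5. not Box Box (q implies not p), 0   [neg-implies-rule on 2]
6. q implies r, 0   [Box-rule on 3 via 0R0]
7. q implies not p, 0   [Box-rule on 4 via 0R0]
8. r, 0   [implies-rule on 6 (branches; this branch)]
9. not p, 0   [implies-rule on 7 (branches; this branch)]
10. not Box (q implies not p), 1   [neg-Box-rule on 5: fresh world 1, 0R1]
11. q implies r, 1   [Box-rule on 3 via 0R1]
12. q implies not p, 1   [Box-rule on 4 via 0R1]
13. r, 1   [implies-rule on 11 (branches; this branch)]
14. not p, 1   [implies-rule on 12 (branches; this branch)]
15. not (q implies not p), 2   [neg-Box-rule on 10: fresh world 2, 1R2]
16. q, 2   [neg-implies-rule on 15]
17. p, 2   [neg-implies-rule on 15]
Accessibility: 0R0, 0R1, 1R1, 1R2, 2R2
Complete open branch: satisfiable in T, hence also in K (this T-model is also a K-model).
S4-tableau for the formula:
1. not (Box (q implies not p) implies Box Box (q implies not p)) and Box (q implies r), 0
2. not (Box (q implies not p) implies Box Box (q implies not p)), 0   [and-rule on 1]
3. Box (q implies r), 0   [and-rule on 1]
4. Box (q implies not p), 0   [neg-implies-rule on 2]
5. not Box Box (q implies not p), 0   [neg-implies-rule on 2]
6. q implies r, 0   [Box-rule on 3 via 0R0]
7. q implies not p, 0   [Box-rule on 4 via 0R0]
8. r, 0   [implies-rule on 6 (branches; this branch)]
9. not p, 0   [implies-rule on 7 (branches; this branch)]
10. not Box (q implies not p), 1   [neg-Box-rule on 5: fresh world 1, 0R1]
11. q implies r, 1   [Box-rule on 3 via 0R1]
12. q implies not p, 1   [Box-rule on 4 via 0R1]
13. r, 1   [implies-rule on 11 (branches; this branch)]
14. not p, 1   [implies-rule on 12 (branches; this branch)]
15. not (q implies not p), 2   [neg-Box-rule on 10: fresh world 2, 1R2]
16. q, 2   [neg-implies-rule on 15]
17. p, 2   [neg-implies-rule on 15]
18. q implies r, 2   [Box-rule on 3 via 0R2]
19. q implies not p, 2   [Box-rule on 4 via 0R2]
20. r, 2   [implies-rule on 18 (branches; this branch)]
21. not p, 2   [implies-rule on 19 (branches; this branch)]
Accessibility: 0R0, 0R1, 0R2, 1R1, 1R2, 2R2
Branch closes: p and not p both at 2.
Every branch closes (one shown): unsatisfiable in S4, hence also in S5 (every S5-frame is an S4-frame).

K, T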